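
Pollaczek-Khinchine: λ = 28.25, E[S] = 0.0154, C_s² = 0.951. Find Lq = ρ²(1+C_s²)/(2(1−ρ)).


ρ = λ·E[S] = 28.25·0.0154 = 0.4350
Lq = ρ²(1+C_s²)/(2(1−ρ)) = 0.1893·(1+0.951)/(2·0.5650)
= 0.1893·1.9510/1.1299 = 0.32681

Final: 0.32681


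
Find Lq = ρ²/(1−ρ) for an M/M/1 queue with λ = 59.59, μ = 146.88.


ρ = 59.59/146.88 = 0.4057
Lq = ρ²/(1−ρ) = 0.1646/0.5943 = 0.2770

Final: 0.2770


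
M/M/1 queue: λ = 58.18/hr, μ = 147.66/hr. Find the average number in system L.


ρ = λ/μ = 58.18/147.66 = 0.3940
L = ρ/(1−ρ) = 0.3940/(1 − 0.3940) = 0.3940/0.6060 = 0.6502

Final: 0.6502


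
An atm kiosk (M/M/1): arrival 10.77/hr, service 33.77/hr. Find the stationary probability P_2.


ρ = 10.77/33.77 = 0.3189
P_n = (1−ρ)·ρ^n = (1 − 0.3189)·0.3189^2 = 0.6811·0.101711 = 0.069273

Final: 0.069273


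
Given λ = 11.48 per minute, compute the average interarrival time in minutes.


Mean interarrival time = 1/λ = 1/11.48 minute = 0.08711 minute
In minutes: 0.08711 × 1 = 0.08711 min

Final: 0.08711 min


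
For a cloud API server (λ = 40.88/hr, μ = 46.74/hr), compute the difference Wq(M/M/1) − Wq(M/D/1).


ρ = 40.88/46.74 = 0.8746
Wq(M/M/1) = ρ/(μ−λ) = 0.8746/5.86 = 0.14925 hr
Wq(M/D/1) = ρ/(2(μ−λ)) = 0.07463 hr
Savings = 0.14925 − 0.07463 = 0.07463 hr

Final: 0.07463 hr


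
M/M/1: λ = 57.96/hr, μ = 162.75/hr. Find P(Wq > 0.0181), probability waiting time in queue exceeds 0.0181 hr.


ρ = 57.96/162.75 = 0.3561
P(Wq > t) = ρ·e^{−(μ−λ)t} = 0.3561·e^{−1.8967}
= 0.3561·0.150063 = 0.053442

Final: 0.053442


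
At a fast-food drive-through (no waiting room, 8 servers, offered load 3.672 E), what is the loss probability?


B(c,a) = (a^c/c!) / Σ_{k=0}^{c} a^k/k!
a^8/8! = 0.819787
Σ terms (k=0..8): 1.00000 + 3.67200 + 6.74179 + 8.25195 + 7.57529 + 5.56330 + 3.40474 + 1.78603 + 0.81979 = 38.814885
B = 0.819787/38.814885 = 0.021120

Final: 0.021120


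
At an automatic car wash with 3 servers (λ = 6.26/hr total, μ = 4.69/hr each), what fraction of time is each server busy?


ρ = λ/(cμ) = 6.26/(3·4.69) = 6.26/14.07 = 0.4449

Final: 0.4449


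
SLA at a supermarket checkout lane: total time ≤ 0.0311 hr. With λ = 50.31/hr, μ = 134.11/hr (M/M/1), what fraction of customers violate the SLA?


W ~ Exponential(μ−λ) for M/M/1.
μ − λ = 134.11 − 50.31 = 83.8000
P(W > t) = e^{−(μ−λ)t} = e^{−2.6062} = 0.073816

Final: 0.073816


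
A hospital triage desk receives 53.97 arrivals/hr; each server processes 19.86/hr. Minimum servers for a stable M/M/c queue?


Stability requires cμ > λ ⇔ c > λ/μ.
λ/μ = 53.97/19.86 = 2.7175
Minimum integer c = ⌊2.7175⌋ + 1 = 3
Check: 3·19.86 = 59.58 > 53.97, while 2·19.86 = 39.72 ≤ 53.97

Final: 3 servers


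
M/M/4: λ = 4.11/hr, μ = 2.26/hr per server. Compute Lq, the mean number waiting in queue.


a = λ/μ = 1.8186; ρ = a/4 = 0.4546
P₀ = 0.158471
Lq = P₀·a^c·ρ / (c!·(1−ρ)²) = 0.158471·10.93789·0.4546/(24·0.29741)
= 0.11040

Final: 0.11040


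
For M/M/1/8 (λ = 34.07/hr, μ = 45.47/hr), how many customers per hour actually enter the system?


ρ = 0.7493; P_K = (1−ρ)ρ^8/(1−ρ^9) = 0.026913
λ_eff = λ(1 − P_K) = 34.07·(1 − 0.026913) = 34.07·0.973087 = 33.1531 /hr

Final: 33.1531 /hr


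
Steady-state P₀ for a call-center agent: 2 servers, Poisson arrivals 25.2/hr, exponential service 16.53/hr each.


a = λ/μ = 25.2/16.53 = 1.5245; ρ = a/c = 0.7623
Σ_{k=0}^{1} a^k/k! (terms k=0..1) = 1.00000 + 1.52450 = 2.52450
Tail: a^2/(2!(1−ρ)) = 2.32410/(2·0.2377) = 4.88771
P₀ = 1/(2.52450 + 4.88771) = 1/7.41221 = 0.134912

Final: 0.134912


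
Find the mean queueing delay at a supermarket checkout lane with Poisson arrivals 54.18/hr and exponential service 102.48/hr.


ρ = 54.18/102.48 = 0.5287
Wq = ρ/(μ−λ) = 0.5287/(102.48 − 54.18) = 0.5287/48.30 = 0.01095 hr

Final: 0.01095 hr


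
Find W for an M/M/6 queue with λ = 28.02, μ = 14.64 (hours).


a = 1.9139; ρ = 0.3190; P₀ = 0.147332
Lq = P₀·a^c·ρ/(c!(1−ρ)²) = 0.006918
Wq = Lq/λ = 0.006918/28.02 = 0.0002469 hr
W = Wq + 1/μ = 0.0002469 + 0.06831 = 0.06855 hr

Final: 0.06855 hr


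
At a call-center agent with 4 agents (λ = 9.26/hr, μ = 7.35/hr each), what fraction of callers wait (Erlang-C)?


a = λ/μ = 1.2599; ρ = a/4 = 0.3150
P₀ = 0.282484 (from M/M/c formula)
C(c,a) = [a^c/(c!(1−ρ))]·P₀ = [2.51939/(24·0.6850)]·0.282484
= 0.15324·0.282484 = 0.043288

Final: 0.043288


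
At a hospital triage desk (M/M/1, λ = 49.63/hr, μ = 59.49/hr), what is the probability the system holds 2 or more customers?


ρ = 49.63/59.49 = 0.8343
P(N ≥ n) = ρ^n = 0.8343^2 = 0.695986

Final: 0.695986


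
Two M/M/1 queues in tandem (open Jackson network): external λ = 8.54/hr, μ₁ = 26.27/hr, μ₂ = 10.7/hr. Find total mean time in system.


Each node sees arrival rate λ = 8.54/hr (tandem ⇒ throughput preserved).
W₁ = 1/(μ₁−λ) = 1/(26.27−8.54) = 0.05640 hr
W₂ = 1/(μ₂−λ) = 1/(10.7−8.54) = 0.46296 hr
W_total = W₁ + W₂ = 0.05640 + 0.46296 = 0.51936 hr

Final: 0.51936 hr


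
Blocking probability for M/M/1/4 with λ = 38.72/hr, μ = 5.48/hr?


ρ = λ/μ = 38.72/5.48 = 7.0657
P_K = (1−ρ)ρ^K/(1−ρ^(K+1)) = (-6.0657·2492.408138)/(1 − 17610.591807)
= -15118.183669/-17609.591807 = 0.858520

Final: 0.858520


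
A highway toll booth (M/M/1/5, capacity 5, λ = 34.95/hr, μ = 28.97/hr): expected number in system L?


ρ = 34.95/28.97 = 1.2064
L = ρ[1 − (K+1)ρ^K + Kρ^(K+1)] / [(1−ρ)(1−ρ^(K+1))]
Numerator: 1.2064·(1 − 6·2.555603 + 5·3.083132) = 1.305396
Denominator: (-0.2064)·(-2.083132) = 0.430001
L = 1.305396/0.430001 = 3.0358

Final: 3.0358


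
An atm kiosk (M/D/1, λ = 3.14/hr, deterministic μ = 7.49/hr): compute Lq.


ρ = 3.14/7.49 = 0.4192
M/D/1: Lq = ρ²/(2(1−ρ)) = 0.1758/(2·0.5808) = 0.15131

Final: 0.15131


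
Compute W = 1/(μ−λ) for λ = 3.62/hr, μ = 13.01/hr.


W = 1/(μ−λ) = 1/(13.01 − 3.62) = 1/9.39 = 0.1065 hr

Final: 0.1065 hr


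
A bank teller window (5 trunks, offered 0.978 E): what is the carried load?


B(5,0.978) = 0.002805 (Erlang-B)
Carried load = a(1 − B) = 0.978·(1 − 0.002805) = 0.978·0.997195 = 0.9753 E

Final: 0.9753 Erlangs


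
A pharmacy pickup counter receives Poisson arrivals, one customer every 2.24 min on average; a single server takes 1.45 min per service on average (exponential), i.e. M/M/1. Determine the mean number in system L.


λ = 60/2.24 = 26.7857 /hr
μ = 60/1.45 = 41.3793 /hr
ρ = λ/μ = 26.7857/41.3793 = 0.6473
L = ρ/(1−ρ) = 0.6473/0.3527 = 1.8354

Final: 1.8354


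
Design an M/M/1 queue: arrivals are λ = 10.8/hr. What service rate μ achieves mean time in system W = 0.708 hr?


W = 1/(μ−λ) ⇒ μ − λ = 1/W = 1/0.708 = 1.4124
μ = λ + 1/W = 10.8 + 1.4124 = 12.2124 per hr

Final: 12.2124 /hr


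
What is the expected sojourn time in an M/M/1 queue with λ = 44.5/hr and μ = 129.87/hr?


W = 1/(μ−λ) = 1/(129.87 − 44.5) = 1/85.37 = 0.01171 hr

Final: 0.01171 hr


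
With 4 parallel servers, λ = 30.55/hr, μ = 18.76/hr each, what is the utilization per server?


ρ = λ/(cμ) = 30.55/(4·18.76) = 30.55/75.04 = 0.4071

Final: 0.4071


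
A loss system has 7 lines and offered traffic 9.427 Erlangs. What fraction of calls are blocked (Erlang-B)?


B(c,a) = (a^c/c!) / Σ_{k=0}^{c} a^k/k!
a^7/7! = 1312.756004
Σ terms (k=0..7): 1.00000 + 9.42700 + 44.43416 + 139.62696 + 329.06583 + 620.42071 + 974.78435 + 1312.75600 = 3431.515013
B = 1312.756004/3431.515013 = 0.382559

Final: 0.382559


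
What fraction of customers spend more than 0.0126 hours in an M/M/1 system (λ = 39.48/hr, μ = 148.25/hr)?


W ~ Exponential(μ−λ) for M/M/1.
μ − λ = 148.25 − 39.48 = 108.7700
P(W > t) = e^{−(μ−λ)t} = e^{−1.3705} = 0.253979

Final: 0.253979


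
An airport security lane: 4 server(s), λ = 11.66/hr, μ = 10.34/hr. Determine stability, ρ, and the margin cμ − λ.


Total capacity cμ = 4·10.34 = 41.36/hr
ρ = λ/(cμ) = 11.66/41.36 = 0.2819
Stable ⇔ ρ < 1: YES
Spare capacity = cμ − λ = 41.36 − 11.66 = 29.70/hr

Final: ρ = 0.2819; stable; margin = 29.70/hr


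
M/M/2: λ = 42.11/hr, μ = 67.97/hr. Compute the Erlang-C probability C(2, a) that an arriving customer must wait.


a = λ/μ = 0.6195; ρ = a/2 = 0.3098
P₀ = 0.526987 (from M/M/c formula)
C(c,a) = [a^c/(c!(1−ρ))]·P₀ = [0.38383/(2·0.6902)]·0.526987
= 0.27804·0.526987 = 0.146525

Final: 0.146525


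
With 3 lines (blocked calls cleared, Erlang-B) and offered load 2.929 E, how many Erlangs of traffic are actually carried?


B(3,2.929) = 0.337565 (Erlang-B)
Carried load = a(1 − B) = 2.929·(1 − 0.337565) = 2.929·0.662435 = 1.9403 E

Final: 1.9403 Erlangs


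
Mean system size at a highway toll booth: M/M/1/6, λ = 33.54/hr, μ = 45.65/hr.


ρ = 33.54/45.65 = 0.7347
L = ρ[1 − (K+1)ρ^K + Kρ^(K+1)] / [(1−ρ)(1−ρ^(K+1))]
Numerator: 0.7347·(1 − 7·0.157302 + 6·0.115573) = 0.435193
Denominator: (0.2653)·(0.884427) = 0.234620
L = 0.435193/0.234620 = 1.8549

Final: 1.8549


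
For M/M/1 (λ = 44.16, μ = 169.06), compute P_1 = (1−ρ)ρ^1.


ρ = 44.16/169.06 = 0.2612
P_n = (1−ρ)·ρ^n = (1 − 0.2612)·0.2612^1 = 0.7388·0.261209 = 0.192979

Final: 0.192979


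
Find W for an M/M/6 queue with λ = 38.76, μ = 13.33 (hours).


a = 2.9077; ρ = 0.4846; P₀ = 0.053844
Lq = P₀·a^c·ρ/(c!(1−ρ)²) = 0.08247
Wq = Lq/λ = 0.08247/38.76 = 0.002128 hr
W = Wq + 1/μ = 0.002128 + 0.07502 = 0.07715 hr

Final: 0.07715 hr


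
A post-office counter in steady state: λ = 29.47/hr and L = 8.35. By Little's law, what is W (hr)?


W = L/λ = 8.35/29.47 = 0.2833 hr

Final: 0.2833 hr


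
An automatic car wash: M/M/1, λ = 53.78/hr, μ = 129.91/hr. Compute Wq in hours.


ρ = 53.78/129.91 = 0.4140
Wq = ρ/(μ−λ) = 0.4140/(129.91 − 53.78) = 0.4140/76.13 = 0.005438 hr

Final: 0.005438 hr


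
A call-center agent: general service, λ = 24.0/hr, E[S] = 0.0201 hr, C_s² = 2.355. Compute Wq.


ρ = λ·E[S] = 24.0·0.0201 = 0.4824
E[S²] = E[S]²(1+C_s²) = 0.0201²·(1+2.355) = 0.001355
Wq = λ·E[S²]/(2(1−ρ)) = 24.0·0.001355/(2·0.5176) = 0.03142 hr

Final: 0.03142 hr


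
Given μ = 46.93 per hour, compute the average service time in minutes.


Mean service time = 1/μ = 1/46.93 hour = 0.02131 hour
In minutes: 0.02131 × 60 = 1.2785 min

Final: 1.2785 min


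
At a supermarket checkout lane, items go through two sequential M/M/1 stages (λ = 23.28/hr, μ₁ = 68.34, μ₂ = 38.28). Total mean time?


Each node sees arrival rate λ = 23.28/hr (tandem ⇒ throughput preserved).
W₁ = 1/(μ₁−λ) = 1/(68.34−23.28) = 0.02219 hr
W₂ = 1/(μ₂−λ) = 1/(38.28−23.28) = 0.06667 hr
W_total = W₁ + W₂ = 0.02219 + 0.06667 = 0.08886 hr

Final: 0.08886 hr


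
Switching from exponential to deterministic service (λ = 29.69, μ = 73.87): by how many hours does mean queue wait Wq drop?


ρ = 29.69/73.87 = 0.4019
Wq(M/M/1) = ρ/(μ−λ) = 0.4019/44.18 = 0.009097 hr
Wq(M/D/1) = ρ/(2(μ−λ)) = 0.004549 hr
Savings = 0.009097 − 0.004549 = 0.004549 hr

Final: 0.004549 hr


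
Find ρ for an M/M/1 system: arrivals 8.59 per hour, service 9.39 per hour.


ρ = λ/μ = 8.59/9.39 = 0.9148

Final: 0.9148


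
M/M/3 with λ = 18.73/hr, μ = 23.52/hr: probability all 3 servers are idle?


a = λ/μ = 18.73/23.52 = 0.7963; ρ = a/c = 0.2654
Σ_{k=0}^{2} a^k/k! (terms k=0..2) = 1.00000 + 0.79634 + 0.31708 = 2.11343
Tail: a^3/(3!(1−ρ)) = 0.50501/(6·0.7346) = 0.11458
P₀ = 1/(2.11343 + 0.11458) = 1/2.22801 = 0.448831

Final: 0.448831


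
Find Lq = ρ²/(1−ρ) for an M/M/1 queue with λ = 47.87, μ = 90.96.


ρ = 47.87/90.96 = 0.5263
Lq = ρ²/(1−ρ) = 0.2770/0.4737 = 0.5847

Final: 0.5847


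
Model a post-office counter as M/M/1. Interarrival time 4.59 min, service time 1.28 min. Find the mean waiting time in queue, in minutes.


λ = 60/4.59 = 13.0719 /hr
μ = 60/1.28 = 46.8750 /hr
ρ = λ/μ = 13.0719/46.8750 = 0.2789
Wq = ρ/(μ−λ) = 0.2789/(46.8750−13.0719) = 0.008250 hr
In minutes: 0.008250·60 = 0.4950 min

Final: 0.4950 min


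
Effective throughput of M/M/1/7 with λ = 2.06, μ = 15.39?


ρ = 0.1339; P_K = (1−ρ)ρ^7/(1−ρ^8) = 0.0000006668
λ_eff = λ(1 − P_K) = 2.06·(1 − 0.0000006668) = 2.06·0.999999 = 2.0600 /hr

Final: 2.0600 /hr


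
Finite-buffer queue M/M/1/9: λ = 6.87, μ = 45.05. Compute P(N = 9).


ρ = λ/μ = 6.87/45.05 = 0.1525
P_K = (1−ρ)ρ^K/(1−ρ^(K+1)) = (0.8475·0.00000004460)/(1 − 0.000000006802)
= 0.00000003780/1.000000 = 0.00000003780

Final: 0.00000003780


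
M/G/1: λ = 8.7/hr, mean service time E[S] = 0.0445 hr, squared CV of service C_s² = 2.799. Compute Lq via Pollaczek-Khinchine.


ρ = λ·E[S] = 8.7·0.0445 = 0.3871
Lq = ρ²(1+C_s²)/(2(1−ρ)) = 0.1499·(1+2.799)/(2·0.6129)
= 0.1499·3.7990/1.2257 = 0.46456

Final: 0.46456


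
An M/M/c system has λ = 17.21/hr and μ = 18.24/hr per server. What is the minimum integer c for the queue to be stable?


Stability requires cμ > λ ⇔ c > λ/μ.
λ/μ = 17.21/18.24 = 0.9435
Minimum integer c = ⌊0.9435⌋ + 1 = 1
Check: 1·18.24 = 18.24 > 17.21, while 0·18.24 = 0.00 ≤ 17.21

Final: 1 servers


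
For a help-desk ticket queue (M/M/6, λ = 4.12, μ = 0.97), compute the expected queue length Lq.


a = λ/μ = 4.2474; ρ = a/6 = 0.7079
P₀ = 0.012494
Lq = P₀·a^c·ρ / (c!·(1−ρ)²) = 0.012494·5871.55172·0.7079/(720·0.08532)
= 0.84537

Final: 0.84537


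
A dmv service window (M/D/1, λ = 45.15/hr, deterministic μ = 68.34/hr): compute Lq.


ρ = 45.15/68.34 = 0.6607
M/D/1: Lq = ρ²/(2(1−ρ)) = 0.4365/(2·0.3393) = 0.64315

Final: 0.64315


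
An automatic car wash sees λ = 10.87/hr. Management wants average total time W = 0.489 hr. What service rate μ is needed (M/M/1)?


W = 1/(μ−λ) ⇒ μ − λ = 1/W = 1/0.489 = 2.0450
μ = λ + 1/W = 10.87 + 2.0450 = 12.9150 per hr

Final: 12.9150 /hr


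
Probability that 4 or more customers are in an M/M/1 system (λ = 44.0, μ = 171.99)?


ρ = 44.0/171.99 = 0.2558
P(N ≥ n) = ρ^n = 0.2558^4 = 0.004283

Final: 0.004283


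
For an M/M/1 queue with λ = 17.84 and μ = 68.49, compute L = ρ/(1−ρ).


ρ = λ/μ = 17.84/68.49 = 0.2605
L = ρ/(1−ρ) = 0.2605/(1 − 0.2605) = 0.2605/0.7395 = 0.3522

Final: 0.3522


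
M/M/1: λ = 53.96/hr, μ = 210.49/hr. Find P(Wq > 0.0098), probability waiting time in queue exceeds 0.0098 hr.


ρ = 53.96/210.49 = 0.2564
P(Wq > t) = ρ·e^{−(μ−λ)t} = 0.2564·e^{−1.5340}
= 0.2564·0.215673 = 0.055289

Final: 0.055289


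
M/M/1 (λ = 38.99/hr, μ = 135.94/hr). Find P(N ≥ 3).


ρ = 38.99/135.94 = 0.2868
P(N ≥ n) = ρ^n = 0.2868^3 = 0.023595

Final: 0.023595


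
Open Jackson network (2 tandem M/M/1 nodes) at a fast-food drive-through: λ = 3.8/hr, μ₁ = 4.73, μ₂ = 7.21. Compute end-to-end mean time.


Each node sees arrival rate λ = 3.8/hr (tandem ⇒ throughput preserved).
W₁ = 1/(μ₁−λ) = 1/(4.73−3.8) = 1.07527 hr
W₂ = 1/(μ₂−λ) = 1/(7.21−3.8) = 0.29326 hr
W_total = W₁ + W₂ = 1.07527 + 0.29326 = 1.36852 hr

Final: 1.36852 hr


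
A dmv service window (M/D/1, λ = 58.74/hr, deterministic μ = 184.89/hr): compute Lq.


ρ = 58.74/184.89 = 0.3177
M/D/1: Lq = ρ²/(2(1−ρ)) = 0.1009/(2·0.6823) = 0.07397

Final: 0.07397


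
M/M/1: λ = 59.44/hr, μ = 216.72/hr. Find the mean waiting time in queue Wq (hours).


ρ = 59.44/216.72 = 0.2743
Wq = ρ/(μ−λ) = 0.2743/(216.72 − 59.44) = 0.2743/157.28 = 0.001744 hr

Final: 0.001744 hr


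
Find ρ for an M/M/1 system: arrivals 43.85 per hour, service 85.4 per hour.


ρ = λ/μ = 43.85/85.4 = 0.5135

Final: 0.5135


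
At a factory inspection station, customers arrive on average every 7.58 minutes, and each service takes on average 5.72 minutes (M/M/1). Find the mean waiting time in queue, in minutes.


λ = 60/7.58 = 7.9156 /hr
μ = 60/5.72 = 10.4895 /hr
ρ = λ/μ = 7.9156/10.4895 = 0.7546
Wq = ρ/(μ−λ) = 0.7546/(10.4895−7.9156) = 0.29318 hr
In minutes: 0.29318·60 = 17.591 min

Final: 17.591 min


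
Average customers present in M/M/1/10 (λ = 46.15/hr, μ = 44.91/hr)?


ρ = 46.15/44.91 = 1.0276
L = ρ[1 − (K+1)ρ^K + Kρ^(K+1)] / [(1−ρ)(1−ρ^(K+1))]
Numerator: 1.0276·(1 − 11·1.313066 + 10·1.349321) = 0.050848
Denominator: (-0.02761)·(-0.349321) = 0.009645
L = 0.050848/0.009645 = 5.2720

Final: 5.2720


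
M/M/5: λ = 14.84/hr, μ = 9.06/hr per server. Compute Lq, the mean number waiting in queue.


a = λ/μ = 1.6380; ρ = a/5 = 0.3276
P₀ = 0.193877
Lq = P₀·a^c·ρ / (c!·(1−ρ)²) = 0.193877·11.79040·0.3276/(120·0.45213)
= 0.01380

Final: 0.01380


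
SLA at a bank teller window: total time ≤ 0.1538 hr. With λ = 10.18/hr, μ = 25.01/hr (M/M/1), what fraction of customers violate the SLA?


W ~ Exponential(μ−λ) for M/M/1.
μ − λ = 25.01 − 10.18 = 14.8300
P(W > t) = e^{−(μ−λ)t} = e^{−2.2809} = 0.102197

Final: 0.102197


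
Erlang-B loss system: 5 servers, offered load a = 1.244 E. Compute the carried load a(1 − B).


B(5,1.244) = 0.007169 (Erlang-B)
Carried load = a(1 − B) = 1.244·(1 − 0.007169) = 1.244·0.992831 = 1.2351 E

Final: 1.2351 Erlangs


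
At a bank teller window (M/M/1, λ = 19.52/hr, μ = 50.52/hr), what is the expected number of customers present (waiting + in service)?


ρ = λ/μ = 19.52/50.52 = 0.3864
L = ρ/(1−ρ) = 0.3864/(1 − 0.3864) = 0.3864/0.6136 = 0.6297

Final: 0.6297


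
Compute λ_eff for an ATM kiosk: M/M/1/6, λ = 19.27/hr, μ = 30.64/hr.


ρ = 0.6289; P_K = (1−ρ)ρ^6/(1−ρ^7) = 0.023893
λ_eff = λ(1 − P_K) = 19.27·(1 − 0.023893) = 19.27·0.976107 = 18.8096 /hr

Final: 18.8096 /hr


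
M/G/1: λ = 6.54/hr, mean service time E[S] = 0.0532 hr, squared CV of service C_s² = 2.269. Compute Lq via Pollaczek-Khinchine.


ρ = λ·E[S] = 6.54·0.0532 = 0.3479
Lq = ρ²(1+C_s²)/(2(1−ρ)) = 0.1211·(1+2.269)/(2·0.6521)
= 0.1211·3.2690/1.3041 = 0.30344

Final: 0.30344


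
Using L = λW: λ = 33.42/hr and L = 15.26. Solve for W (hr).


W = L/λ = 15.26/33.42 = 0.4566 hr

Final: 0.4566 hr


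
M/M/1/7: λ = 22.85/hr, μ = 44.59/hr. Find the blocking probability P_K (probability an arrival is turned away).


ρ = λ/μ = 22.85/44.59 = 0.5124
P_K = (1−ρ)ρ^K/(1−ρ^(K+1)) = (0.4876·0.009280)/(1 − 0.004755)
= 0.004524/0.995245 = 0.004546

Final: 0.004546


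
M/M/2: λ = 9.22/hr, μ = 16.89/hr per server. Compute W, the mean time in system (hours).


a = 0.5459; ρ = 0.2729; P₀ = 0.571163
Lq = P₀·a^c·ρ/(c!(1−ρ)²) = 0.04394
Wq = Lq/λ = 0.04394/9.22 = 0.004766 hr
W = Wq + 1/μ = 0.004766 + 0.05921 = 0.06397 hr

Final: 0.06397 hr


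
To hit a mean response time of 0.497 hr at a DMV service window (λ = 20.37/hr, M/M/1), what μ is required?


W = 1/(μ−λ) ⇒ μ − λ = 1/W = 1/0.497 = 2.0121
μ = λ + 1/W = 20.37 + 2.0121 = 22.3821 per hr

Final: 22.3821 /hr


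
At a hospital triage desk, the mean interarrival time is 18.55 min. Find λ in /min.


λ = 1/(interarrival time) in consistent units.
1 minute = 1 min, so λ = 1/18.55 = 0.05391 per minute

Final: 0.05391 /min


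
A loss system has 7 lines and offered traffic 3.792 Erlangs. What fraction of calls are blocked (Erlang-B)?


B(c,a) = (a^c/c!) / Σ_{k=0}^{c} a^k/k!
a^7/7! = 2.236906
Σ terms (k=0..7): 1.00000 + 3.79200 + 7.18963 + 9.08769 + 8.61513 + 6.53372 + 4.12931 + 2.23691 = 42.584396
B = 2.236906/42.584396 = 0.052529

Final: 0.052529


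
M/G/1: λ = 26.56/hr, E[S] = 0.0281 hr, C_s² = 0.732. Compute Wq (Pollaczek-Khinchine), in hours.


ρ = λ·E[S] = 26.56·0.0281 = 0.7463
E[S²] = E[S]²(1+C_s²) = 0.0281²·(1+0.732) = 0.001368
Wq = λ·E[S²]/(2(1−ρ)) = 26.56·0.001368/(2·0.2537) = 0.07160 hr

Final: 0.07160 hr


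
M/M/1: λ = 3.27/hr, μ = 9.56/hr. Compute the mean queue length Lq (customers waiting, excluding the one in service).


ρ = 3.27/9.56 = 0.3421
Lq = ρ²/(1−ρ) = 0.1170/0.6579 = 0.1778

Final: 0.1778


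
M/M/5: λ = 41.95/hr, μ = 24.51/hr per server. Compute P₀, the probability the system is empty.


a = λ/μ = 41.95/24.51 = 1.7115; ρ = a/c = 0.3423
Σ_{k=0}^{4} a^k/k! (terms k=0..4) = 1.00000 + 1.71155 + 1.46470 + 0.83563 + 0.35756 = 5.36943
Tail: a^5/(5!(1−ρ)) = 14.68734/(120·0.6577) = 0.18610
P₀ = 1/(5.36943 + 0.18610) = 1/5.55553 = 0.180001

Final: 0.180001


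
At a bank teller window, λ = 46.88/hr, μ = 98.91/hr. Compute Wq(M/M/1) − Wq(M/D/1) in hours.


ρ = 46.88/98.91 = 0.4740
Wq(M/M/1) = ρ/(μ−λ) = 0.4740/52.03 = 0.009109 hr
Wq(M/D/1) = ρ/(2(μ−λ)) = 0.004555 hr
Savings = 0.009109 − 0.004555 = 0.004555 hr

Final: 0.004555 hr


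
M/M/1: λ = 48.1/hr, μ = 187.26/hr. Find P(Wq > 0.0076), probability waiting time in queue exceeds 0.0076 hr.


ρ = 48.1/187.26 = 0.2569
P(Wq > t) = ρ·e^{−(μ−λ)t} = 0.2569·e^{−1.0576}
= 0.2569·0.347283 = 0.089204

Final: 0.089204


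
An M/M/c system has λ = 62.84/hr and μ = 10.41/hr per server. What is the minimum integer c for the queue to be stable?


Stability requires cμ > λ ⇔ c > λ/μ.
λ/μ = 62.84/10.41 = 6.0365
Minimum integer c = ⌊6.0365⌋ + 1 = 7
Check: 7·10.41 = 72.87 > 62.84, while 6·10.41 = 62.46 ≤ 62.84

Final: 7 servers


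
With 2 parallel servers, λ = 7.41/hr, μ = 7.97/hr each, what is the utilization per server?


ρ = λ/(cμ) = 7.41/(2·7.97) = 7.41/15.94 = 0.4649

Final: 0.4649


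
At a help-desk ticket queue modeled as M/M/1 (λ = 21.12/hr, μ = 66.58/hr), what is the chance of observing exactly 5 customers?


ρ = 21.12/66.58 = 0.3172
P_n = (1−ρ)·ρ^n = (1 − 0.3172)·0.3172^5 = 0.6828·0.003212 = 0.002193

Final: 0.002193


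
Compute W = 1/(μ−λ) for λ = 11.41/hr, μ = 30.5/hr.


W = 1/(μ−λ) = 1/(30.5 − 11.41) = 1/19.09 = 0.05238 hr

Final: 0.05238 hr


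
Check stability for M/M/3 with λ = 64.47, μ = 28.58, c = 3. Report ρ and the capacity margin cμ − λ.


Total capacity cμ = 3·28.58 = 85.74/hr
ρ = λ/(cμ) = 64.47/85.74 = 0.7519
Stable ⇔ ρ < 1: YES
Spare capacity = cμ − λ = 85.74 − 64.47 = 21.27/hr

Final: ρ = 0.7519; stable; margin = 21.27/hr


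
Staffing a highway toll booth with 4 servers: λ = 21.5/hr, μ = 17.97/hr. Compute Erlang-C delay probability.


a = λ/μ = 1.1964; ρ = a/4 = 0.2991
P₀ = 0.301257 (from M/M/c formula)
C(c,a) = [a^c/(c!(1−ρ))]·P₀ = [2.04909/(24·0.7009)]·0.301257
= 0.12181·0.301257 = 0.036698

Final: 0.036698


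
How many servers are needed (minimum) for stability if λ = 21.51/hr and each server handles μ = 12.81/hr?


Stability requires cμ > λ ⇔ c > λ/μ.
λ/μ = 21.51/12.81 = 1.6792
Minimum integer c = ⌊1.6792⌋ + 1 = 2
Check: 2·12.81 = 25.62 > 21.51, while 1·12.81 = 12.81 ≤ 21.51

Final: 2 servers


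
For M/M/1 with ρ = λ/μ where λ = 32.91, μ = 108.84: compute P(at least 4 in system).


ρ = 32.91/108.84 = 0.3024
P(N ≥ n) = ρ^n = 0.3024^4 = 0.008359

Final: 0.008359


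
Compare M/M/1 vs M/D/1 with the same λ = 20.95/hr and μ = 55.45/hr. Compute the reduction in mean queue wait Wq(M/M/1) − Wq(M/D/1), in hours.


ρ = 20.95/55.45 = 0.3778
Wq(M/M/1) = ρ/(μ−λ) = 0.3778/34.50 = 0.01095 hr
Wq(M/D/1) = ρ/(2(μ−λ)) = 0.005476 hr
Savings = 0.01095 − 0.005476 = 0.005476 hr

Final: 0.005476 hr


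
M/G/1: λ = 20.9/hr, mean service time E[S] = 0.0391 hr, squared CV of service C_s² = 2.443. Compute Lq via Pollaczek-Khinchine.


ρ = λ·E[S] = 20.9·0.0391 = 0.8172
Lq = ρ²(1+C_s²)/(2(1−ρ)) = 0.6678·(1+2.443)/(2·0.1828)
= 0.6678·3.4430/0.3656 = 6.28859

Final: 6.28859


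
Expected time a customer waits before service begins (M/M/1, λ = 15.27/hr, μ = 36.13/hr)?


ρ = 15.27/36.13 = 0.4226
Wq = ρ/(μ−λ) = 0.4226/(36.13 − 15.27) = 0.4226/20.86 = 0.02026 hr

Final: 0.02026 hr


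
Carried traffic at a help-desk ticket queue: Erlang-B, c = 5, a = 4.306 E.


B(5,4.306) = 0.226171 (Erlang-B)
Carried load = a(1 − B) = 4.306·(1 − 0.226171) = 4.306·0.773829 = 3.3321 E

Final: 3.3321 Erlangs


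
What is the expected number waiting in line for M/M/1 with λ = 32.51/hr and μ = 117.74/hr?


ρ = 32.51/117.74 = 0.2761
Lq = ρ²/(1−ρ) = 0.07624/0.7239 = 0.1053

Final: 0.1053


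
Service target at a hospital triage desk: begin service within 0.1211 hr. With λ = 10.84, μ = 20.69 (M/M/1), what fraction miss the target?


ρ = 10.84/20.69 = 0.5239
P(Wq > t) = ρ·e^{−(μ−λ)t} = 0.5239·e^{−1.1928}
= 0.5239·0.303360 = 0.158938

Final: 0.158938


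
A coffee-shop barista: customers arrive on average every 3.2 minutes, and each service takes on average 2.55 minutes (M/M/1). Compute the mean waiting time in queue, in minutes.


λ = 60/3.2 = 18.7500 /hr
μ = 60/2.55 = 23.5294 /hr
ρ = λ/μ = 18.7500/23.5294 = 0.7969
Wq = ρ/(μ−λ) = 0.7969/(23.5294−18.7500) = 0.16673 hr
In minutes: 0.16673·60 = 10.004 min

Final: 10.004 min


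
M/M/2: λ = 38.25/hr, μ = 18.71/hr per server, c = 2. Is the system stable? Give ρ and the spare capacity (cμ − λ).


Total capacity cμ = 2·18.71 = 37.42/hr
ρ = λ/(cμ) = 38.25/37.42 = 1.0222
Stable ⇔ ρ < 1: NO
Spare capacity = cμ − λ = 37.42 − 38.25 = -0.83/hr

Final: ρ = 1.0222; unstable; margin = -0.83/hr


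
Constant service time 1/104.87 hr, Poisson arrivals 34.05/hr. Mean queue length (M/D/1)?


ρ = 34.05/104.87 = 0.3247
M/D/1: Lq = ρ²/(2(1−ρ)) = 0.1054/(2·0.6753) = 0.07805

Final: 0.07805


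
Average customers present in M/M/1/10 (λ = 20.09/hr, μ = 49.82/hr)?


ρ = 20.09/49.82 = 0.4033
L = ρ[1 − (K+1)ρ^K + Kρ^(K+1)] / [(1−ρ)(1−ρ^(K+1))]
Numerator: 0.4033·(1 − 11·0.0001137 + 10·0.00004585) = 0.402932
Denominator: (0.5967)·(0.999954) = 0.596721
L = 0.402932/0.596721 = 0.6752

Final: 0.6752


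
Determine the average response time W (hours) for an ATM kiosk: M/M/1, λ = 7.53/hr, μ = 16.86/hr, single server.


W = 1/(μ−λ) = 1/(16.86 − 7.53) = 1/9.33 = 0.1072 hr

Final: 0.1072 hr


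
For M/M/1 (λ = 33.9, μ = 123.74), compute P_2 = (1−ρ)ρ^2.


ρ = 33.9/123.74 = 0.2740
P_n = (1−ρ)·ρ^n = (1 − 0.2740)·0.2740^2 = 0.7260·0.075055 = 0.054493

Final: 0.054493


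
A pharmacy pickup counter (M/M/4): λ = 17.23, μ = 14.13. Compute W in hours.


a = 1.2194; ρ = 0.3048; P₀ = 0.294329
Lq = P₀·a^c·ρ/(c!(1−ρ)²) = 0.01710
Wq = Lq/λ = 0.01710/17.23 = 0.0009927 hr
W = Wq + 1/μ = 0.0009927 + 0.07077 = 0.07176 hr

Final: 0.07176 hr


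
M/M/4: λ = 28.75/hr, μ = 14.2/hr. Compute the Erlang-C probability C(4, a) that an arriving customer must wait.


a = λ/μ = 2.0246; ρ = a/4 = 0.5062
P₀ = 0.126980 (from M/M/c formula)
C(c,a) = [a^c/(c!(1−ρ))]·P₀ = [16.80343/(24·0.4938)]·0.126980
= 1.41776·0.126980 = 0.180027

Final: 0.180027


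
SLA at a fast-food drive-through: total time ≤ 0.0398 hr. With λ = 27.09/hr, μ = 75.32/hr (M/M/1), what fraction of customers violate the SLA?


W ~ Exponential(μ−λ) for M/M/1.
μ − λ = 75.32 − 27.09 = 48.2300
P(W > t) = e^{−(μ−λ)t} = e^{−1.9196} = 0.146672

Final: 0.146672


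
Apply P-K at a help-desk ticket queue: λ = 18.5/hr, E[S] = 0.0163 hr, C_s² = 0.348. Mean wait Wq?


ρ = λ·E[S] = 18.5·0.0163 = 0.3015
E[S²] = E[S]²(1+C_s²) = 0.0163²·(1+0.348) = 0.0003582
Wq = λ·E[S²]/(2(1−ρ)) = 18.5·0.0003582/(2·0.6985) = 0.004743 hr

Final: 0.004743 hr


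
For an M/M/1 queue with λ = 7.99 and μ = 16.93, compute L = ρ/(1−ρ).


ρ = λ/μ = 7.99/16.93 = 0.4719
L = ρ/(1−ρ) = 0.4719/(1 − 0.4719) = 0.4719/0.5281 = 0.8937

Final: 0.8937


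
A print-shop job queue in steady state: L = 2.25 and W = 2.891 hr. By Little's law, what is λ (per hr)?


λ = L/W = 2.25/2.891 = 0.7783 /hr

Final: 0.7783 /hr


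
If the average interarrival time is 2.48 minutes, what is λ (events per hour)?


λ = 1/(interarrival time) in consistent units.
1 hour = 60 min, so λ = 60/2.48 = 24.1935 per hour

Final: 24.1935 /hr


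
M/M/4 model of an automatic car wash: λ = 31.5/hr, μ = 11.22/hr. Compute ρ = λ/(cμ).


ρ = λ/(cμ) = 31.5/(4·11.22) = 31.5/44.88 = 0.7019

Final: 0.7019


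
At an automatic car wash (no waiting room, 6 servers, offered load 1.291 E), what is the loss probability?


B(c,a) = (a^c/c!) / Σ_{k=0}^{c} a^k/k!
a^6/6! = 0.006430
Σ terms (k=0..6): 1.00000 + 1.29100 + 0.83334 + 0.35861 + 0.11574 + 0.02988 + 0.006430 = 3.635012
B = 0.006430/3.635012 = 0.001769

Final: 0.001769


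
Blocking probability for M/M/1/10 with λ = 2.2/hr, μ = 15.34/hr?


ρ = λ/μ = 2.2/15.34 = 0.1434
P_K = (1−ρ)ρ^K/(1−ρ^(K+1)) = (0.8566·0.000000003681)/(1 − 5.279e-10)
= 0.000000003153/1.000000 = 0.000000003153

Final: 0.000000003153


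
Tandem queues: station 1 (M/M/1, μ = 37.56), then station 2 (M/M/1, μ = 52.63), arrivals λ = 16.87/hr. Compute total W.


Each node sees arrival rate λ = 16.87/hr (tandem ⇒ throughput preserved).
W₁ = 1/(μ₁−λ) = 1/(37.56−16.87) = 0.04833 hr
W₂ = 1/(μ₂−λ) = 1/(52.63−16.87) = 0.02796 hr
W_total = W₁ + W₂ = 0.04833 + 0.02796 = 0.07630 hr

Final: 0.07630 hr


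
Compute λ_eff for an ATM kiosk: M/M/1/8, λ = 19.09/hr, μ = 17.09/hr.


ρ = 1.1170; P_K = (1−ρ)ρ^8/(1−ρ^9) = 0.166122
λ_eff = λ(1 − P_K) = 19.09·(1 − 0.166122) = 19.09·0.833878 = 15.9187 /hr

Final: 15.9187 /hr


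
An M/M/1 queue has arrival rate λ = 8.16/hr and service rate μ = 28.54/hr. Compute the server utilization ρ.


ρ = λ/μ = 8.16/28.54 = 0.2859

Final: 0.2859


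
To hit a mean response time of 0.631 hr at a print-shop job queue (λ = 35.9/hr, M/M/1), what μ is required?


W = 1/(μ−λ) ⇒ μ − λ = 1/W = 1/0.631 = 1.5848
μ = λ + 1/W = 35.9 + 1.5848 = 37.4848 per hr

Final: 37.4848 /hr


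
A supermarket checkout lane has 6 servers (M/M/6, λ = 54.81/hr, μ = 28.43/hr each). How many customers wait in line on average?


a = λ/μ = 1.9279; ρ = a/6 = 0.3213
P₀ = 0.145282
Lq = P₀·a^c·ρ / (c!·(1−ρ)²) = 0.145282·51.34494·0.3213/(720·0.46061)
= 0.007227

Final: 0.007227


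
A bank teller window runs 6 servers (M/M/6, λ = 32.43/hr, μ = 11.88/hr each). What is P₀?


a = λ/μ = 32.43/11.88 = 2.7298; ρ = a/c = 0.4550
Σ_{k=0}^{5} a^k/k! (terms k=0..5) = 1.00000 + 2.72980 + 3.72590 + 3.39032 + 2.31372 + 1.26320 = 14.42293
Tail: a^6/(6!(1−ρ)) = 413.79291/(720·0.5450) = 1.05445
P₀ = 1/(14.42293 + 1.05445) = 1/15.47738 = 0.064610

Final: 0.064610


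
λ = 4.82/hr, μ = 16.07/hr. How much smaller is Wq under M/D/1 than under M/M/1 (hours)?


ρ = 4.82/16.07 = 0.2999
Wq(M/M/1) = ρ/(μ−λ) = 0.2999/11.25 = 0.02666 hr
Wq(M/D/1) = ρ/(2(μ−λ)) = 0.01333 hr
Savings = 0.02666 − 0.01333 = 0.01333 hr

Final: 0.01333 hr


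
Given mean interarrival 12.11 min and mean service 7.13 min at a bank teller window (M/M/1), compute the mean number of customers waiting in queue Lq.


λ = 60/12.11 = 4.9546 /hr
μ = 60/7.13 = 8.4151 /hr
ρ = λ/μ = 4.9546/8.4151 = 0.5888
Lq = ρ²/(1−ρ) = 0.3466/0.4112 = 0.8430

Final: 0.8430


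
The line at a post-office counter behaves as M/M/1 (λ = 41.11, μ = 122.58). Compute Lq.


ρ = 41.11/122.58 = 0.3354
Lq = ρ²/(1−ρ) = 0.1125/0.6646 = 0.1692

Final: 0.1692


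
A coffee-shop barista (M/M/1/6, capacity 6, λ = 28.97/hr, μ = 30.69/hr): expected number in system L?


ρ = 28.97/30.69 = 0.9440
L = ρ[1 − (K+1)ρ^K + Kρ^(K+1)] / [(1−ρ)(1−ρ^(K+1))]
Numerator: 0.9440·(1 − 7·0.707473 + 6·0.667823) = 0.051567
Denominator: (0.05604)·(0.332177) = 0.018617
L = 0.051567/0.018617 = 2.7699

Final: 2.7699


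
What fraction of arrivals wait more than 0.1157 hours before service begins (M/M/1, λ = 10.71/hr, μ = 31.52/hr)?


ρ = 10.71/31.52 = 0.3398
P(Wq > t) = ρ·e^{−(μ−λ)t} = 0.3398·e^{−2.4077}
= 0.3398·0.090021 = 0.030588

Final: 0.030588


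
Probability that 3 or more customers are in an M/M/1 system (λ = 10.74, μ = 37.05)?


ρ = 10.74/37.05 = 0.2899
P(N ≥ n) = ρ^n = 0.2899^3 = 0.024358

Final: 0.024358


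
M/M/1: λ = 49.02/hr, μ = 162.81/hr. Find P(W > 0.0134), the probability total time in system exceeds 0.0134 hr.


W ~ Exponential(μ−λ) for M/M/1.
μ − λ = 162.81 − 49.02 = 113.7900
P(W > t) = e^{−(μ−λ)t} = e^{−1.5248} = 0.217668

Final: 0.217668


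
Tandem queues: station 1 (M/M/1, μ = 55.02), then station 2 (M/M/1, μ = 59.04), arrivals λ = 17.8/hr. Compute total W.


Each node sees arrival rate λ = 17.8/hr (tandem ⇒ throughput preserved).
W₁ = 1/(μ₁−λ) = 1/(55.02−17.8) = 0.02687 hr
W₂ = 1/(μ₂−λ) = 1/(59.04−17.8) = 0.02425 hr
W_total = W₁ + W₂ = 0.02687 + 0.02425 = 0.05112 hr

Final: 0.05112 hr


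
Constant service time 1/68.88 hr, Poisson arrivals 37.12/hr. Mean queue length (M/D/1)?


ρ = 37.12/68.88 = 0.5389
M/D/1: Lq = ρ²/(2(1−ρ)) = 0.2904/(2·0.4611) = 0.31493

Final: 0.31493


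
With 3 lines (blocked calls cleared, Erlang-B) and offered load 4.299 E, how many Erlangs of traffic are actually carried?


B(3,4.299) = 0.476643 (Erlang-B)
Carried load = a(1 − B) = 4.299·(1 − 0.476643) = 4.299·0.523357 = 2.2499 E

Final: 2.2499 Erlangs


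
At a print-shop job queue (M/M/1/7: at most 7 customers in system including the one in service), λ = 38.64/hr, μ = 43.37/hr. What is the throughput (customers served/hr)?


ρ = 0.8909; P_K = (1−ρ)ρ^7/(1−ρ^8) = 0.080590
λ_eff = λ(1 − P_K) = 38.64·(1 − 0.080590) = 38.64·0.919410 = 35.5260 /hr

Final: 35.5260 /hr


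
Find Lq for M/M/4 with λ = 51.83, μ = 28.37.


a = λ/μ = 1.8269; ρ = a/4 = 0.4567
P₀ = 0.157073
Lq = P₀·a^c·ρ / (c!·(1−ρ)²) = 0.157073·11.14006·0.4567/(24·0.29514)
= 0.11283

Final: 0.11283


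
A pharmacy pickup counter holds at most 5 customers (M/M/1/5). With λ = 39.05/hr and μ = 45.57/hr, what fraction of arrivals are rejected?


ρ = λ/μ = 39.05/45.57 = 0.8569
P_K = (1−ρ)ρ^K/(1−ρ^(K+1)) = (0.1431·0.462072)/(1 − 0.395961)
= 0.066112/0.604039 = 0.109449

Final: 0.109449


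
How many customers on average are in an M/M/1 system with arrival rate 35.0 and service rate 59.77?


ρ = λ/μ = 35.0/59.77 = 0.5856
L = ρ/(1−ρ) = 0.5856/(1 − 0.5856) = 0.5856/0.4144 = 1.4130

Final: 1.4130


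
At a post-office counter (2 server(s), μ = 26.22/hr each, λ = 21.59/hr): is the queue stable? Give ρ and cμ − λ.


Total capacity cμ = 2·26.22 = 52.44/hr
ρ = λ/(cμ) = 21.59/52.44 = 0.4117
Stable ⇔ ρ < 1: YES
Spare capacity = cμ − λ = 52.44 − 21.59 = 30.85/hr

Final: ρ = 0.4117; stable; margin = 30.85/hr


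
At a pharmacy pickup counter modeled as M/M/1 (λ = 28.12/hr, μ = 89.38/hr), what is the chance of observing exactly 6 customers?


ρ = 28.12/89.38 = 0.3146
P_n = (1−ρ)·ρ^n = (1 − 0.3146)·0.3146^6 = 0.6854·0.0009697 = 0.0006646

Final: 0.0006646


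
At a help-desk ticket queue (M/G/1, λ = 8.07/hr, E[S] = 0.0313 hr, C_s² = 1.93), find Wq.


ρ = λ·E[S] = 8.07·0.0313 = 0.2526
E[S²] = E[S]²(1+C_s²) = 0.0313²·(1+1.93) = 0.002870
Wq = λ·E[S²]/(2(1−ρ)) = 8.07·0.002870/(2·0.7474) = 0.01550 hr

Final: 0.01550 hr


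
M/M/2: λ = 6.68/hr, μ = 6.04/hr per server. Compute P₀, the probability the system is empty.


a = λ/μ = 6.68/6.04 = 1.1060; ρ = a/c = 0.5530
Σ_{k=0}^{1} a^k/k! (terms k=0..1) = 1.00000 + 1.10596 = 2.10596
Tail: a^2/(2!(1−ρ)) = 1.22315/(2·0.4470) = 1.36811
P₀ = 1/(2.10596 + 1.36811) = 1/3.47407 = 0.287846

Final: 0.287846


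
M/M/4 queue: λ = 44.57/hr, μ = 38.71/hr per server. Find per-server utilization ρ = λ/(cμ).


ρ = λ/(cμ) = 44.57/(4·38.71) = 44.57/154.84 = 0.2878

Final: 0.2878


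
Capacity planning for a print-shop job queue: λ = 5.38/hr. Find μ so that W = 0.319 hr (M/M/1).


W = 1/(μ−λ) ⇒ μ − λ = 1/W = 1/0.319 = 3.1348
μ = λ + 1/W = 5.38 + 3.1348 = 8.5148 per hr

Final: 8.5148 /hr


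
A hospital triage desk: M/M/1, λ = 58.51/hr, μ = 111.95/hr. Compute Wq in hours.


ρ = 58.51/111.95 = 0.5226
Wq = ρ/(μ−λ) = 0.5226/(111.95 − 58.51) = 0.5226/53.44 = 0.009780 hr

Final: 0.009780 hr


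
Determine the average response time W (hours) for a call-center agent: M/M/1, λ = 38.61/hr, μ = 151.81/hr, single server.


W = 1/(μ−λ) = 1/(151.81 − 38.61) = 1/113.20 = 0.008834 hr

Final: 0.008834 hr


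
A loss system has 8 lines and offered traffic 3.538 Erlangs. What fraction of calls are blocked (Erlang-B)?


B(c,a) = (a^c/c!) / Σ_{k=0}^{c} a^k/k!
a^8/8! = 0.608895
Σ terms (k=0..8): 1.00000 + 3.53800 + 6.25872 + 7.38112 + 6.52860 + 4.61964 + 2.72405 + 1.37681 + 0.60889 = 34.035831
B = 0.608895/34.035831 = 0.017890

Final: 0.017890


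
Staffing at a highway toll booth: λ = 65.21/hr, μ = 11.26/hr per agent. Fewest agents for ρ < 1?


Stability requires cμ > λ ⇔ c > λ/μ.
λ/μ = 65.21/11.26 = 5.7913
Minimum integer c = ⌊5.7913⌋ + 1 = 6
Check: 6·11.26 = 67.56 > 65.21, while 5·11.26 = 56.30 ≤ 65.21

Final: 6 servers


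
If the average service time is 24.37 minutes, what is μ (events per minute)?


μ = 1/(service time) in consistent units.
1 minute = 1 min, so μ = 1/24.37 = 0.04103 per minute

Final: 0.04103 /min


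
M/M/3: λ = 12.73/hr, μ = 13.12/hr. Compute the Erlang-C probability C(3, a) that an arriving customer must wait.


a = λ/μ = 0.9703; ρ = a/3 = 0.3234
P₀ = 0.375093 (from M/M/c formula)
C(c,a) = [a^c/(c!(1−ρ))]·P₀ = [0.91345/(6·0.6766)]·0.375093
= 0.22502·0.375093 = 0.084402

Final: 0.084402


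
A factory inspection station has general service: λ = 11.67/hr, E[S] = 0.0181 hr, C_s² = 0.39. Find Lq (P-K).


ρ = λ·E[S] = 11.67·0.0181 = 0.2112
Lq = ρ²(1+C_s²)/(2(1−ρ)) = 0.04462·(1+0.39)/(2·0.7888)
= 0.04462·1.3900/1.5775 = 0.03931

Final: 0.03931


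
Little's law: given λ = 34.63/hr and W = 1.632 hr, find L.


L = λW = 34.63·1.632 = 56.5162

Final: 56.5162


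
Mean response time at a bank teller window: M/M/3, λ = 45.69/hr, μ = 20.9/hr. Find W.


a = 2.1861; ρ = 0.7287; P₀ = 0.083373
Lq = P₀·a^c·ρ/(c!(1−ρ)²) = 1.43741
Wq = Lq/λ = 1.43741/45.69 = 0.03146 hr
W = Wq + 1/μ = 0.03146 + 0.04785 = 0.07931 hr

Final: 0.07931 hr


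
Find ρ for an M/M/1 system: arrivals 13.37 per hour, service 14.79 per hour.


ρ = λ/μ = 13.37/14.79 = 0.9040

Final: 0.9040


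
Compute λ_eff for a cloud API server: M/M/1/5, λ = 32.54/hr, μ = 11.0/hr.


ρ = 2.9582; P_K = (1−ρ)ρ^5/(1−ρ^6) = 0.662944
λ_eff = λ(1 − P_K) = 32.54·(1 − 0.662944) = 32.54·0.337056 = 10.9678 /hr

Final: 10.9678 /hr


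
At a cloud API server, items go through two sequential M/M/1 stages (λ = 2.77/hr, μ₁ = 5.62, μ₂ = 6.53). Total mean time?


Each node sees arrival rate λ = 2.77/hr (tandem ⇒ throughput preserved).
W₁ = 1/(μ₁−λ) = 1/(5.62−2.77) = 0.35088 hr
W₂ = 1/(μ₂−λ) = 1/(6.53−2.77) = 0.26596 hr
W_total = W₁ + W₂ = 0.35088 + 0.26596 = 0.61683 hr

Final: 0.61683 hr


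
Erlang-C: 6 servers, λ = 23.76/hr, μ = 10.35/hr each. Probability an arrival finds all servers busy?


a = λ/μ = 2.2957; ρ = a/6 = 0.3826
P₀ = 0.100353 (from M/M/c formula)
C(c,a) = [a^c/(c!(1−ρ))]·P₀ = [146.36476/(720·0.6174)]·0.100353
= 0.32926·0.100353 = 0.033043

Final: 0.033043


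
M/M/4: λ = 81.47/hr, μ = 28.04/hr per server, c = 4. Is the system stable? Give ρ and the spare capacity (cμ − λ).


Total capacity cμ = 4·28.04 = 112.16/hr
ρ = λ/(cμ) = 81.47/112.16 = 0.7264
Stable ⇔ ρ < 1: YES
Spare capacity = cμ − λ = 112.16 − 81.47 = 30.69/hr

Final: ρ = 0.7264; stable; margin = 30.69/hr
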